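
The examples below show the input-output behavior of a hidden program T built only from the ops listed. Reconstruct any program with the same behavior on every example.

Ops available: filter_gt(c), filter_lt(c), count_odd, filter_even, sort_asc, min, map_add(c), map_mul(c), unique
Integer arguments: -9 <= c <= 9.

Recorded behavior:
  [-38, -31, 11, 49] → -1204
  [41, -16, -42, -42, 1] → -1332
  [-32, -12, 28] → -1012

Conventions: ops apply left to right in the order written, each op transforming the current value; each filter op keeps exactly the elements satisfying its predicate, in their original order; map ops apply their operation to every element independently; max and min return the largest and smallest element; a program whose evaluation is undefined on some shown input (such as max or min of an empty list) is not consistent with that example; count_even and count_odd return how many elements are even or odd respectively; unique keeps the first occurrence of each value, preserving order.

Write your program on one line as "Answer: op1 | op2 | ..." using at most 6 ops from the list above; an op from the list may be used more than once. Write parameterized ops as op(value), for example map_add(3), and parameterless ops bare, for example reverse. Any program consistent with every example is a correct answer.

map_mul(-8) | map_add(-3) | map_mul(-2) | map_mul(2) | unique | min

Check, running the answer program on each example:
  [-38, -31, 11, 49] -> [304, 248, -88, -392] -> [301, 245, -91, -395] -> [-602, -490, 182, 790] -> [-1204, -980, 364, 1580] -> [-1204, -980, 364, 1580] -> -1204
  [41, -16, -42, -42, 1] -> [-328, 128, 336, 336, -8] -> [-331, 125, 333, 333, -11] -> [662, -250, -666, -666, 22] -> [1324, -500, -1332, -1332, 44] -> [1324, -500, -1332, 44] -> -1332
  [-32, -12, 28] -> [256, 96, -224] -> [253, 93, -227] -> [-506, -186, 454] -> [-1012, -372, 908] -> [-1012, -372, 908] -> -1012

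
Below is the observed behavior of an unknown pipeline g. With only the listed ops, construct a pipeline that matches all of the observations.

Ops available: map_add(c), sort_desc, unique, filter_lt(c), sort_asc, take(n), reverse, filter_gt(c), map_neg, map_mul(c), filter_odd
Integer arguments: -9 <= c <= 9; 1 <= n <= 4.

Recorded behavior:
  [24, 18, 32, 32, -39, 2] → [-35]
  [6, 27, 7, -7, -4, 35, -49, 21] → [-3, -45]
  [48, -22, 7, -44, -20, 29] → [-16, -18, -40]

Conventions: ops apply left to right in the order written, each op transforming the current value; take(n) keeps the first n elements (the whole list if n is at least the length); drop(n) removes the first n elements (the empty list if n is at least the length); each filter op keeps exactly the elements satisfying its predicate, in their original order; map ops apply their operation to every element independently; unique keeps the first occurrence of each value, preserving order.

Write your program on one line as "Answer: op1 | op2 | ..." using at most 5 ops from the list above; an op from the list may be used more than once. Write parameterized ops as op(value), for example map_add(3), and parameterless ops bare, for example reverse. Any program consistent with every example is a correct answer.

sort_asc | unique | map_add(4) | sort_desc | filter_lt(-1)

Check, running the answer program on each example:
  [24, 18, 32, 32, -39, 2] -> [-39, 2, 18, 24, 32, 32] -> [-39, 2, 18, 24, 32] -> [-35, 6, 22, 28, 36] -> [36, 28, 22, 6, -35] -> [-35]
  [6, 27, 7, -7, -4, 35, -49, 21] -> [-49, -7, -4, 6, 7, 21, 27, 35] -> [-49, -7, -4, 6, 7, 21, 27, 35] -> [-45, -3, 0, 10, 11, 25, 31, 39] -> [39, 31, 25, 11, 10, 0, -3, -45] -> [-3, -45]
  [48, -22, 7, -44, -20, 29] -> [-44, -22, -20, 7, 29, 48] -> [-44, -22, -20, 7, 29, 48] -> [-40, -18, -16, 11, 33, 52] -> [52, 33, 11, -16, -18, -40] -> [-16, -18, -40]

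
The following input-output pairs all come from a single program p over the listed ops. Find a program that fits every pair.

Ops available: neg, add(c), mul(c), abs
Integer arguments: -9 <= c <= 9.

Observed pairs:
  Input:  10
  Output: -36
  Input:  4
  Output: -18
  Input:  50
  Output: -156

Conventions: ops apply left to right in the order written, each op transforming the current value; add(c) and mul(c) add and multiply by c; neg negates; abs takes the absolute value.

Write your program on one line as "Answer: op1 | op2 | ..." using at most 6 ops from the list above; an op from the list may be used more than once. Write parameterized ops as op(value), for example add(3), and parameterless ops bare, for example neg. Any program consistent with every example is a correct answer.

mul(-3) | abs | add(5) | add(1) | neg

Check, running the answer program on each example:
  10 -> -30 -> 30 -> 35 -> 36 -> -36
  4 -> -12 -> 12 -> 17 -> 18 -> -18
  50 -> -150 -> 150 -> 155 -> 156 -> -156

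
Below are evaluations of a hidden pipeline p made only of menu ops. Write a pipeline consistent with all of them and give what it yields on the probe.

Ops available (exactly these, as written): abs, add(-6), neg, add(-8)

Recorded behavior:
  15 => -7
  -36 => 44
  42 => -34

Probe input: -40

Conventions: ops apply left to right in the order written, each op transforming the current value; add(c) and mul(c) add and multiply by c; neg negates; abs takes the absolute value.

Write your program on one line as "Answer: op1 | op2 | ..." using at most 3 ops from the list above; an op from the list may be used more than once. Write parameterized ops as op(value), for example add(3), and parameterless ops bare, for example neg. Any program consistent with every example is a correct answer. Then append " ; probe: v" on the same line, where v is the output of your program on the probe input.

add(-8) | neg ; probe: 48

Check, running the answer program on each example:
  15 -> 7 -> -7
  -36 -> -44 -> 44
  42 -> 34 -> -34
  probe: -40 -> -48 -> 48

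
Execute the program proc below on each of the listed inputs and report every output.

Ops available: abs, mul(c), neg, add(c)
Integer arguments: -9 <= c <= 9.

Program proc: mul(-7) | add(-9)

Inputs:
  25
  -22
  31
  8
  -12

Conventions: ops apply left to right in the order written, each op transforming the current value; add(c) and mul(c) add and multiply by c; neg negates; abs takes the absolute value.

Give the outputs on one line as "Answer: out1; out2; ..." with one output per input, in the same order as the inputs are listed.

Execution, op by op:
  25 -> -175 -> -184
  -22 -> 154 -> 145
  31 -> -217 -> -226
  8 -> -56 -> -65
  -12 -> 84 -> 75

-184; 145; -226; -65; 75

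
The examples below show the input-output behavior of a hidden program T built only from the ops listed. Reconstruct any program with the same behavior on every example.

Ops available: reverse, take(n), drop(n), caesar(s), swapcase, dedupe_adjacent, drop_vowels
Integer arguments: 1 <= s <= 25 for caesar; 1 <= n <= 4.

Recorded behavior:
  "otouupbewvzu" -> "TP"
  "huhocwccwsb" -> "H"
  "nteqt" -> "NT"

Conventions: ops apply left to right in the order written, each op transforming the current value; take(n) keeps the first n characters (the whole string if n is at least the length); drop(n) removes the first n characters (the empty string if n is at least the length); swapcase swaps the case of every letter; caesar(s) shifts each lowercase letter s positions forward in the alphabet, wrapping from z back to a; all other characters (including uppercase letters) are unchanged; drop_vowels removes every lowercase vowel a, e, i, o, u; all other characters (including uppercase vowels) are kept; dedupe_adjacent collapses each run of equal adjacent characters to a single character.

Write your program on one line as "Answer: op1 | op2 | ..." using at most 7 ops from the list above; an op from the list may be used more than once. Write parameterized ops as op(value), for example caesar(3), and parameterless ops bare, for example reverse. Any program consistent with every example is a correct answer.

drop_vowels | take(2) | dedupe_adjacent | reverse | swapcase | reverse

Check, running the answer program on each example:
  "otouupbewvzu" -> "tpbwvz" -> "tp" -> "tp" -> "pt" -> "PT" -> "TP"
  "huhocwccwsb" -> "hhcwccwsb" -> "hh" -> "h" -> "h" -> "H" -> "H"
  "nteqt" -> "ntqt" -> "nt" -> "nt" -> "tn" -> "TN" -> "NT"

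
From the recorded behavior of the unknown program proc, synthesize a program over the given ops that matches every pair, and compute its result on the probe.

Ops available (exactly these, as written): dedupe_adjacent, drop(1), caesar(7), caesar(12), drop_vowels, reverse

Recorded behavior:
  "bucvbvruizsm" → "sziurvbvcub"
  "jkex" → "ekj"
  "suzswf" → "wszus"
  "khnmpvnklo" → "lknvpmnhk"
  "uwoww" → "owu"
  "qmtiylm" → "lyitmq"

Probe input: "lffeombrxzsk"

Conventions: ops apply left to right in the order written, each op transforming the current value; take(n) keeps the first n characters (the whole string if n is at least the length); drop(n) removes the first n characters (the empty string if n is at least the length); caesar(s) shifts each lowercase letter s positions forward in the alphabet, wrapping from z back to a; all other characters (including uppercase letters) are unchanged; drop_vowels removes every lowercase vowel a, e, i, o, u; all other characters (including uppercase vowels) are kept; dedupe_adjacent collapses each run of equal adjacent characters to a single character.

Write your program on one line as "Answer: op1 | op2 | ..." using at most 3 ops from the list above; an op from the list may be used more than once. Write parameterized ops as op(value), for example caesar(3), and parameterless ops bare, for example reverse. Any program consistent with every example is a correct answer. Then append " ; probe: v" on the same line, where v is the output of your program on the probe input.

dedupe_adjacent | reverse | drop(1) ; probe: "szxrbmoefl"

Check, running the answer program on each example:
  "bucvbvruizsm" -> "bucvbvruizsm" -> "msziurvbvcub" -> "sziurvbvcub"
  "jkex" -> "jkex" -> "xekj" -> "ekj"
  "suzswf" -> "suzswf" -> "fwszus" -> "wszus"
  "khnmpvnklo" -> "khnmpvnklo" -> "olknvpmnhk" -> "lknvpmnhk"
  "uwoww" -> "uwow" -> "wowu" -> "owu"
  "qmtiylm" -> "qmtiylm" -> "mlyitmq" -> "lyitmq"
  probe: "lffeombrxzsk" -> "lfeombrxzsk" -> "kszxrbmoefl" -> "szxrbmoefl"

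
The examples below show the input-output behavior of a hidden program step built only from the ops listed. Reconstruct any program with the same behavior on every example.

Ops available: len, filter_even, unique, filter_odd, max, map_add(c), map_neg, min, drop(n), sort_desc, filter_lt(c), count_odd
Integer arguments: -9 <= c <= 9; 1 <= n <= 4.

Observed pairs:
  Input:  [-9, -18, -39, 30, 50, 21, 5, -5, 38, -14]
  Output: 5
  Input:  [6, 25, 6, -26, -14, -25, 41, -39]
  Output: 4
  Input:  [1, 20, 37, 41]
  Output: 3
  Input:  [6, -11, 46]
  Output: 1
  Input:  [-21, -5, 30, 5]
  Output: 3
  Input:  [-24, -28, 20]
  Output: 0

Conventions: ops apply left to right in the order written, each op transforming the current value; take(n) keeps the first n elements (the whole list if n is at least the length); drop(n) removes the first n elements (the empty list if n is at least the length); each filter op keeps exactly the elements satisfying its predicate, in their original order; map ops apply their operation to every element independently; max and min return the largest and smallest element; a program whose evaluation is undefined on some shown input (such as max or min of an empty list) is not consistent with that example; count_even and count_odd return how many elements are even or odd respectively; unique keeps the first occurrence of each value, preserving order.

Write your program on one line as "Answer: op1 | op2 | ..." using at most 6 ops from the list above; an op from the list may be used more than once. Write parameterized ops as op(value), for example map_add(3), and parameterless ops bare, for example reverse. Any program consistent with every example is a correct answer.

map_add(5) | unique | filter_even | map_add(-5) | sort_desc | len

Check, running the answer program on each example:
  [-9, -18, -39, 30, 50, 21, 5, -5, 38, -14] -> [-4, -13, -34, 35, 55, 26, 10, 0, 43, -9] -> [-4, -13, -34, 35, 55, 26, 10, 0, 43, -9] -> [-4, -34, 26, 10, 0] -> [-9, -39, 21, 5, -5] -> [21, 5, -5, -9, -39] -> 5
  [6, 25, 6, -26, -14, -25, 41, -39] -> [11, 30, 11, -21, -9, -20, 46, -34] -> [11, 30, -21, -9, -20, 46, -34] -> [30, -20, 46, -34] -> [25, -25, 41, -39] -> [41, 25, -25, -39] -> 4
  [1, 20, 37, 41] -> [6, 25, 42, 46] -> [6, 25, 42, 46] -> [6, 42, 46] -> [1, 37, 41] -> [41, 37, 1] -> 3
  [6, -11, 46] -> [11, -6, 51] -> [11, -6, 51] -> [-6] -> [-11] -> [-11] -> 1
  [-21, -5, 30, 5] -> [-16, 0, 35, 10] -> [-16, 0, 35, 10] -> [-16, 0, 10] -> [-21, -5, 5] -> [5, -5, -21] -> 3
  [-24, -28, 20] -> [-19, -23, 25] -> [-19, -23, 25] -> [] -> [] -> [] -> 0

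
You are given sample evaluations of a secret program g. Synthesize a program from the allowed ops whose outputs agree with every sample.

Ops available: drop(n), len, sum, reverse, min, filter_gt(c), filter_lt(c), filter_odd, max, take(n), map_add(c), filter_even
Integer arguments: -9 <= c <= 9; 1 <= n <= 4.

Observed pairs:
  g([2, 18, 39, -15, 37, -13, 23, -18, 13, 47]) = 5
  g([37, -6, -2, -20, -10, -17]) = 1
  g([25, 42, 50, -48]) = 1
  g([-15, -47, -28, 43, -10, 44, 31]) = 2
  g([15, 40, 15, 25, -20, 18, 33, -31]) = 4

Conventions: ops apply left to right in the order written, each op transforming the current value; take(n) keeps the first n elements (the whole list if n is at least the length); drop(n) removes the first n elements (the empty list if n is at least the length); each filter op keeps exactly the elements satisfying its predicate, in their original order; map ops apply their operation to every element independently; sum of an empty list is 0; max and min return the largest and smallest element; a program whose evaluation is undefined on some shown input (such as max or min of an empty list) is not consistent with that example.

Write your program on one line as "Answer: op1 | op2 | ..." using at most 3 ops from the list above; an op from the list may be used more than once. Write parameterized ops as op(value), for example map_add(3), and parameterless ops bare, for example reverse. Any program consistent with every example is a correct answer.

filter_gt(1) | filter_odd | len

Check, running the answer program on each example:
  [2, 18, 39, -15, 37, -13, 23, -18, 13, 47] -> [2, 18, 39, 37, 23, 13, 47] -> [39, 37, 23, 13, 47] -> 5
  [37, -6, -2, -20, -10, -17] -> [37] -> [37] -> 1
  [25, 42, 50, -48] -> [25, 42, 50] -> [25] -> 1
  [-15, -47, -28, 43, -10, 44, 31] -> [43, 44, 31] -> [43, 31] -> 2
  [15, 40, 15, 25, -20, 18, 33, -31] -> [15, 40, 15, 25, 18, 33] -> [15, 15, 25, 33] -> 4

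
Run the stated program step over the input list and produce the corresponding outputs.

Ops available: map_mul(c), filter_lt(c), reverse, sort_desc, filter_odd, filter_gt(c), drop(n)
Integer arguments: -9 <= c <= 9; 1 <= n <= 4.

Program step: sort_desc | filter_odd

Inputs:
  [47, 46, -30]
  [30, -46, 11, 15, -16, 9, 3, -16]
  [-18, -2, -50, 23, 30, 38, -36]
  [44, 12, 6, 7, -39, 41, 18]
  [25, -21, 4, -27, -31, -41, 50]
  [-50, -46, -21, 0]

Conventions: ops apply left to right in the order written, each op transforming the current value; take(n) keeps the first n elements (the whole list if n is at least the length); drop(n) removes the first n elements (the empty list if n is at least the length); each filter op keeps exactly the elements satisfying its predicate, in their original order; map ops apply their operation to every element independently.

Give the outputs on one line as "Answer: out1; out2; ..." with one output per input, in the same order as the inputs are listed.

Execution, op by op:
  [47, 46, -30] -> [47, 46, -30] -> [47]
  [30, -46, 11, 15, -16, 9, 3, -16] -> [30, 15, 11, 9, 3, -16, -16, -46] -> [15, 11, 9, 3]
  [-18, -2, -50, 23, 30, 38, -36] -> [38, 30, 23, -2, -18, -36, -50] -> [23]
  [44, 12, 6, 7, -39, 41, 18] -> [44, 41, 18, 12, 7, 6, -39] -> [41, 7, -39]
  [25, -21, 4, -27, -31, -41, 50] -> [50, 25, 4, -21, -27, -31, -41] -> [25, -21, -27, -31, -41]
  [-50, -46, -21, 0] -> [0, -21, -46, -50] -> [-21]

[47]; [15, 11, 9, 3]; [23]; [41, 7, -39]; [25, -21, -27, -31, -41]; [-21]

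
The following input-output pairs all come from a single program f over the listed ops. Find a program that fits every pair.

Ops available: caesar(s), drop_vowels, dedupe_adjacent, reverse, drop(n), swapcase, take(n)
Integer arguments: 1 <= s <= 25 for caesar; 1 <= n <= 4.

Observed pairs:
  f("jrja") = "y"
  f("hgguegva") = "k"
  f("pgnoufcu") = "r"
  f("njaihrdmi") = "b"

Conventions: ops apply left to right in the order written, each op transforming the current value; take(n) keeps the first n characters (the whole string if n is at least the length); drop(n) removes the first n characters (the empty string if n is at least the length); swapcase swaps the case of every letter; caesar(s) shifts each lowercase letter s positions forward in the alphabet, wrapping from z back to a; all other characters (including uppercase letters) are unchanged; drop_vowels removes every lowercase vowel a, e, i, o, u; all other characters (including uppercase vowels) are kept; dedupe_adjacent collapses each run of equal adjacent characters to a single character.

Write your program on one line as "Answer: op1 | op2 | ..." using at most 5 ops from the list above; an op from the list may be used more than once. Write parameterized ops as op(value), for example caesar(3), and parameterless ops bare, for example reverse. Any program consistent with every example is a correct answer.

reverse | caesar(15) | take(2) | reverse | take(1)

Check, running the answer program on each example:
  "jrja" -> "ajrj" -> "pygy" -> "py" -> "yp" -> "y"
  "hgguegva" -> "avgeuggh" -> "pkvtjvvw" -> "pk" -> "kp" -> "k"
  "pgnoufcu" -> "ucfuongp" -> "jrujdcve" -> "jr" -> "rj" -> "r"
  "njaihrdmi" -> "imdrhiajn" -> "xbsgwxpyc" -> "xb" -> "bx" -> "b"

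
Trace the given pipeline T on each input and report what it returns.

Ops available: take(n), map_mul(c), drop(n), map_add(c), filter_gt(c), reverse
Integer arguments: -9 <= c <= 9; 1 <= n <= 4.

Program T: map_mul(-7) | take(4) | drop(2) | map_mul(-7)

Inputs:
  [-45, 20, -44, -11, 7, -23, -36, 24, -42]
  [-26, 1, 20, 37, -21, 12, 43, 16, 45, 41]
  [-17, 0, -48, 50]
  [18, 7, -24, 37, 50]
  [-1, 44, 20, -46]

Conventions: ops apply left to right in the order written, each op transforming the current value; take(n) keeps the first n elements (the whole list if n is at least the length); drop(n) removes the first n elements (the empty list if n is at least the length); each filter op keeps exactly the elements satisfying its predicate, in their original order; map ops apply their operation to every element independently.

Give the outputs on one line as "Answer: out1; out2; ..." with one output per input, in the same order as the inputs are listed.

[-2156, -539]; [980, 1813]; [-2352, 2450]; [-1176, 1813]; [980, -2254]

Execution, op by op:
  [-45, 20, -44, -11, 7, -23, -36, 24, -42] -> [315, -140, 308, 77, -49, 161, 252, -168, 294] -> [315, -140, 308, 77] -> [308, 77] -> [-2156, -539]
  [-26, 1, 20, 37, -21, 12, 43, 16, 45, 41] -> [182, -7, -140, -259, 147, -84, -301, -112, -315, -287] -> [182, -7, -140, -259] -> [-140, -259] -> [980, 1813]
  [-17, 0, -48, 50] -> [119, 0, 336, -350] -> [119, 0, 336, -350] -> [336, -350] -> [-2352, 2450]
  [18, 7, -24, 37, 50] -> [-126, -49, 168, -259, -350] -> [-126, -49, 168, -259] -> [168, -259] -> [-1176, 1813]
  [-1, 44, 20, -46] -> [7, -308, -140, 322] -> [7, -308, -140, 322] -> [-140, 322] -> [980, -2254]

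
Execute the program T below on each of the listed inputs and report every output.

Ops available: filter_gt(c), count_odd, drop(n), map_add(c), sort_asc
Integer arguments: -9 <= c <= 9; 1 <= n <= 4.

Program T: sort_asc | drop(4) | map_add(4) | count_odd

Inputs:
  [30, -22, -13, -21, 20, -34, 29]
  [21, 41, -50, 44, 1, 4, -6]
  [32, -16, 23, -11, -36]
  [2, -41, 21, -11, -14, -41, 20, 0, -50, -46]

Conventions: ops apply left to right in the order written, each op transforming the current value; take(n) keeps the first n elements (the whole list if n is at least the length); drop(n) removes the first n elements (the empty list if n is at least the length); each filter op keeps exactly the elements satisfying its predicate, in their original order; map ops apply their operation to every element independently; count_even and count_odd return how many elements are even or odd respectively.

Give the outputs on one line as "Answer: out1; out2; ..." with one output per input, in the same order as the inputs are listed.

1; 2; 0; 2

Execution, op by op:
  [30, -22, -13, -21, 20, -34, 29] -> [-34, -22, -21, -13, 20, 29, 30] -> [20, 29, 30] -> [24, 33, 34] -> 1
  [21, 41, -50, 44, 1, 4, -6] -> [-50, -6, 1, 4, 21, 41, 44] -> [21, 41, 44] -> [25, 45, 48] -> 2
  [32, -16, 23, -11, -36] -> [-36, -16, -11, 23, 32] -> [32] -> [36] -> 0
  [2, -41, 21, -11, -14, -41, 20, 0, -50, -46] -> [-50, -46, -41, -41, -14, -11, 0, 2, 20, 21] -> [-14, -11, 0, 2, 20, 21] -> [-10, -7, 4, 6, 24, 25] -> 2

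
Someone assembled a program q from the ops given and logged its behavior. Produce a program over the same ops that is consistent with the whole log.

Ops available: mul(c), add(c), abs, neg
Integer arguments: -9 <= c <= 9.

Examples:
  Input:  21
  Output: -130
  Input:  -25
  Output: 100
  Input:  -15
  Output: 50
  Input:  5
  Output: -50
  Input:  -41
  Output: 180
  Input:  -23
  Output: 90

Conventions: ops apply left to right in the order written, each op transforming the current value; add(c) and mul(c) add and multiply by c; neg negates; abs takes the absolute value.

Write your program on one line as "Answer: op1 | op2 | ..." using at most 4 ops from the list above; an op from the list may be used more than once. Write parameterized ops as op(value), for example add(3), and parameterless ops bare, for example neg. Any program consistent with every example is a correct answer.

neg | add(-5) | mul(-5) | neg

Check, running the answer program on each example:
  21 -> -21 -> -26 -> 130 -> -130
  -25 -> 25 -> 20 -> -100 -> 100
  -15 -> 15 -> 10 -> -50 -> 50
  5 -> -5 -> -10 -> 50 -> -50
  -41 -> 41 -> 36 -> -180 -> 180
  -23 -> 23 -> 18 -> -90 -> 90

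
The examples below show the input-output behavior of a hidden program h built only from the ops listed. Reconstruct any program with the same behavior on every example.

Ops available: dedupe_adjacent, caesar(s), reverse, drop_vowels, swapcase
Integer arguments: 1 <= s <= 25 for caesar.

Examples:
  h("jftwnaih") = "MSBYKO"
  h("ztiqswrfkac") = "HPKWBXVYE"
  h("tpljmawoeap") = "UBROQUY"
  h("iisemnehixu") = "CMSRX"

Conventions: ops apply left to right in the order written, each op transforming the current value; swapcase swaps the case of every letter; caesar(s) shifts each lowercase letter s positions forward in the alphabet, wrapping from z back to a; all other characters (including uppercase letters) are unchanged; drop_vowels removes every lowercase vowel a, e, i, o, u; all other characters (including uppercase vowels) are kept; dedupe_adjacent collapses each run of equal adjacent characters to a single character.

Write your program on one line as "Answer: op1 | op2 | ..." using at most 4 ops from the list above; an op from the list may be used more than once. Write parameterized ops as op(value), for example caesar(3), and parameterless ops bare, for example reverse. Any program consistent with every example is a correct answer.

drop_vowels | reverse | caesar(5) | swapcase

Check, running the answer program on each example:
  "jftwnaih" -> "jftwnh" -> "hnwtfj" -> "msbyko" -> "MSBYKO"
  "ztiqswrfkac" -> "ztqswrfkc" -> "ckfrwsqtz" -> "hpkwbxvye" -> "HPKWBXVYE"
  "tpljmawoeap" -> "tpljmwp" -> "pwmjlpt" -> "ubroquy" -> "UBROQUY"
  "iisemnehixu" -> "smnhx" -> "xhnms" -> "cmsrx" -> "CMSRX"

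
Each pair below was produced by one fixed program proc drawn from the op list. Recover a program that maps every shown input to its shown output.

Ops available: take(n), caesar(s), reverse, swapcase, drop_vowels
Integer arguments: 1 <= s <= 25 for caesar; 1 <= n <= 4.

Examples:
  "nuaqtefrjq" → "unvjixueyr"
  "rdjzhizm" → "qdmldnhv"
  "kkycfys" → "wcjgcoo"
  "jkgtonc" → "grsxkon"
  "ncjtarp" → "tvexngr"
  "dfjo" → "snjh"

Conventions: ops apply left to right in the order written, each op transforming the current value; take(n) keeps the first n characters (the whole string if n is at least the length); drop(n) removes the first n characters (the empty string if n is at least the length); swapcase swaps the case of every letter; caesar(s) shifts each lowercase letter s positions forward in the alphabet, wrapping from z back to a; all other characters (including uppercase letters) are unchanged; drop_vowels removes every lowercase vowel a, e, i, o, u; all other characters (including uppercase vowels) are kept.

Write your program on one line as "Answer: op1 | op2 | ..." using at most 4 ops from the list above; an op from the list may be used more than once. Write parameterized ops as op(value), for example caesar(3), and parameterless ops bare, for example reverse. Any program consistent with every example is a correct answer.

caesar(14) | caesar(16) | reverse

Check, running the answer program on each example:
  "nuaqtefrjq" -> "bioehstfxe" -> "ryeuxijvnu" -> "unvjixueyr"
  "rdjzhizm" -> "frxnvwna" -> "vhndlmdq" -> "qdmldnhv"
  "kkycfys" -> "yymqtmg" -> "oocgjcw" -> "wcjgcoo"
  "jkgtonc" -> "xyuhcbq" -> "nokxsrg" -> "grsxkon"
  "ncjtarp" -> "bqxhofd" -> "rgnxevt" -> "tvexngr"
  "dfjo" -> "rtxc" -> "hjns" -> "snjh"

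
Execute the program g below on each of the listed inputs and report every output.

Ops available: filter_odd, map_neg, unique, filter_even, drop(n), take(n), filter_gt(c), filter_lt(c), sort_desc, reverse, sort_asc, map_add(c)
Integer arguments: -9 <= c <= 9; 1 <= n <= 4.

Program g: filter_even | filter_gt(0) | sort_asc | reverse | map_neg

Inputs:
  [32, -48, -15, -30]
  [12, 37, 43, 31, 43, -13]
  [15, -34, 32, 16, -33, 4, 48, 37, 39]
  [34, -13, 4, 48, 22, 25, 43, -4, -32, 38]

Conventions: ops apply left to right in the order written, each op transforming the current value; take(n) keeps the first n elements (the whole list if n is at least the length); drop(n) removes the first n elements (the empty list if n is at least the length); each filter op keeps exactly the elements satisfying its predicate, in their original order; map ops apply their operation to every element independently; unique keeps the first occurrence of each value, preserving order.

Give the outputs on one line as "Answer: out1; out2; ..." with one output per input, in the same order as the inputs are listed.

[-32]; [-12]; [-48, -32, -16, -4]; [-48, -38, -34, -22, -4]

Execution, op by op:
  [32, -48, -15, -30] -> [32, -48, -30] -> [32] -> [32] -> [32] -> [-32]
  [12, 37, 43, 31, 43, -13] -> [12] -> [12] -> [12] -> [12] -> [-12]
  [15, -34, 32, 16, -33, 4, 48, 37, 39] -> [-34, 32, 16, 4, 48] -> [32, 16, 4, 48] -> [4, 16, 32, 48] -> [48, 32, 16, 4] -> [-48, -32, -16, -4]
  [34, -13, 4, 48, 22, 25, 43, -4, -32, 38] -> [34, 4, 48, 22, -4, -32, 38] -> [34, 4, 48, 22, 38] -> [4, 22, 34, 38, 48] -> [48, 38, 34, 22, 4] -> [-48, -38, -34, -22, -4]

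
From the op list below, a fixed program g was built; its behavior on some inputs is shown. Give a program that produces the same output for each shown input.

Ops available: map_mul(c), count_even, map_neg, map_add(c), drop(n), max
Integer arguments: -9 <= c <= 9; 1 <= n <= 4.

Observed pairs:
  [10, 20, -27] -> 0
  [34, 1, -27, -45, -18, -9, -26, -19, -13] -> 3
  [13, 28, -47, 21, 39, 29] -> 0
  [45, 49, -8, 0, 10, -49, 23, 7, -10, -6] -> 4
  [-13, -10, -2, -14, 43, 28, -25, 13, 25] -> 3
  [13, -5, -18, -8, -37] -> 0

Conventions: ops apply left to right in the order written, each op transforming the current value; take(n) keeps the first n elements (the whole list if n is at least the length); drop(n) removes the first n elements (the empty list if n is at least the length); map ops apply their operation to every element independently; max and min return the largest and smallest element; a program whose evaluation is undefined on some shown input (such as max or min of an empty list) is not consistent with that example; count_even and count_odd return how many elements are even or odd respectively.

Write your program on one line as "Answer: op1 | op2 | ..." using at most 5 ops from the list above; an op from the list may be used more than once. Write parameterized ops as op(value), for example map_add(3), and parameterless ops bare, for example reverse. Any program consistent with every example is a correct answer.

drop(2) | map_mul(-1) | drop(4) | map_mul(4) | count_even

Check, running the answer program on each example:
  [10, 20, -27] -> [-27] -> [27] -> [] -> [] -> 0
  [34, 1, -27, -45, -18, -9, -26, -19, -13] -> [-27, -45, -18, -9, -26, -19, -13] -> [27, 45, 18, 9, 26, 19, 13] -> [26, 19, 13] -> [104, 76, 52] -> 3
  [13, 28, -47, 21, 39, 29] -> [-47, 21, 39, 29] -> [47, -21, -39, -29] -> [] -> [] -> 0
  [45, 49, -8, 0, 10, -49, 23, 7, -10, -6] -> [-8, 0, 10, -49, 23, 7, -10, -6] -> [8, 0, -10, 49, -23, -7, 10, 6] -> [-23, -7, 10, 6] -> [-92, -28, 40, 24] -> 4
  [-13, -10, -2, -14, 43, 28, -25, 13, 25] -> [-2, -14, 43, 28, -25, 13, 25] -> [2, 14, -43, -28, 25, -13, -25] -> [25, -13, -25] -> [100, -52, -100] -> 3
  [13, -5, -18, -8, -37] -> [-18, -8, -37] -> [18, 8, 37] -> [] -> [] -> 0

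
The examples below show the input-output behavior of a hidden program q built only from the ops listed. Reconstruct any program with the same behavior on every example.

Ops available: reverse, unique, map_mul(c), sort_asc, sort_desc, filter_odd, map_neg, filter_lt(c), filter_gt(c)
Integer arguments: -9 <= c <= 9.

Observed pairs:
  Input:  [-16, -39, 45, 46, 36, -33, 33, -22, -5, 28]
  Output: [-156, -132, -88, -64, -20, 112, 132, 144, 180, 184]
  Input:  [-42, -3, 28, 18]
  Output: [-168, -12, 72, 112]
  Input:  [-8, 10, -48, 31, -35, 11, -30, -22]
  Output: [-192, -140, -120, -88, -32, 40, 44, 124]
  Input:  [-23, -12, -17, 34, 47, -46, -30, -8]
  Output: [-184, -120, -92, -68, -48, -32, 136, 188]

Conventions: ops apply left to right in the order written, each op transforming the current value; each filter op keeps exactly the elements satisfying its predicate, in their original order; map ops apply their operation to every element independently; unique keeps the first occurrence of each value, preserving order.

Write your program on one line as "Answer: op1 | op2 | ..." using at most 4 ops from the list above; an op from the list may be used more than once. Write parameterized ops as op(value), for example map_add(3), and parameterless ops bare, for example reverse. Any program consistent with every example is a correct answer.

reverse | sort_asc | map_neg | map_mul(-4)

Check, running the answer program on each example:
  [-16, -39, 45, 46, 36, -33, 33, -22, -5, 28] -> [28, -5, -22, 33, -33, 36, 46, 45, -39, -16] -> [-39, -33, -22, -16, -5, 28, 33, 36, 45, 46] -> [39, 33, 22, 16, 5, -28, -33, -36, -45, -46] -> [-156, -132, -88, -64, -20, 112, 132, 144, 180, 184]
  [-42, -3, 28, 18] -> [18, 28, -3, -42] -> [-42, -3, 18, 28] -> [42, 3, -18, -28] -> [-168, -12, 72, 112]
  [-8, 10, -48, 31, -35, 11, -30, -22] -> [-22, -30, 11, -35, 31, -48, 10, -8] -> [-48, -35, -30, -22, -8, 10, 11, 31] -> [48, 35, 30, 22, 8, -10, -11, -31] -> [-192, -140, -120, -88, -32, 40, 44, 124]
  [-23, -12, -17, 34, 47, -46, -30, -8] -> [-8, -30, -46, 47, 34, -17, -12, -23] -> [-46, -30, -23, -17, -12, -8, 34, 47] -> [46, 30, 23, 17, 12, 8, -34, -47] -> [-184, -120, -92, -68, -48, -32, 136, 188]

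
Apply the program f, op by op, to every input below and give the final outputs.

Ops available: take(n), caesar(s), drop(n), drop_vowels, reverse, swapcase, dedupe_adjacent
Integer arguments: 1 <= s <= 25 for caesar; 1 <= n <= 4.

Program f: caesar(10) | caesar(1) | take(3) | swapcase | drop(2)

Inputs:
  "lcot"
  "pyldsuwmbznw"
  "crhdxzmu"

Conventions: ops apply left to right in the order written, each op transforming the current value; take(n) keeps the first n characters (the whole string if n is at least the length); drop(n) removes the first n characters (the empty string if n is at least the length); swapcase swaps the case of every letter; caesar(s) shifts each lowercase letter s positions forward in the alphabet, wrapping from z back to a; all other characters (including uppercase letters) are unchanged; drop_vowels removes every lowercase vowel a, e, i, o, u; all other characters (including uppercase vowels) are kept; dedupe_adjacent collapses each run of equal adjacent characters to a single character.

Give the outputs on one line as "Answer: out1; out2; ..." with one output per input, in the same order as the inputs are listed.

Execution, op by op:
  "lcot" -> "vmyd" -> "wnze" -> "wnz" -> "WNZ" -> "Z"
  "pyldsuwmbznw" -> "zivncegwljxg" -> "ajwodfhxmkyh" -> "ajw" -> "AJW" -> "W"
  "crhdxzmu" -> "mbrnhjwe" -> "ncsoikxf" -> "ncs" -> "NCS" -> "S"

"Z"; "W"; "S"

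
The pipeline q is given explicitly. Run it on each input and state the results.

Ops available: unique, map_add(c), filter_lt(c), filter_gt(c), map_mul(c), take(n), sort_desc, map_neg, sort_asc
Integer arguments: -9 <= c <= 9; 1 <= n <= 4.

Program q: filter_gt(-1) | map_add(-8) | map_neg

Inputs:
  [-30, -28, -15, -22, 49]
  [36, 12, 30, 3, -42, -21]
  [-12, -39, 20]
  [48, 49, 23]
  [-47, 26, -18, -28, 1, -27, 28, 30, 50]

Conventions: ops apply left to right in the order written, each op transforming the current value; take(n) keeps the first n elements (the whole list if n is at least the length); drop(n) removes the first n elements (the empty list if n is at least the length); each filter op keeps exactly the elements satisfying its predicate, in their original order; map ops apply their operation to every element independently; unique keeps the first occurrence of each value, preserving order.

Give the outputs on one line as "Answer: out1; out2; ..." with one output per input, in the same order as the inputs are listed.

[-41]; [-28, -4, -22, 5]; [-12]; [-40, -41, -15]; [-18, 7, -20, -22, -42]

Execution, op by op:
  [-30, -28, -15, -22, 49] -> [49] -> [41] -> [-41]
  [36, 12, 30, 3, -42, -21] -> [36, 12, 30, 3] -> [28, 4, 22, -5] -> [-28, -4, -22, 5]
  [-12, -39, 20] -> [20] -> [12] -> [-12]
  [48, 49, 23] -> [48, 49, 23] -> [40, 41, 15] -> [-40, -41, -15]
  [-47, 26, -18, -28, 1, -27, 28, 30, 50] -> [26, 1, 28, 30, 50] -> [18, -7, 20, 22, 42] -> [-18, 7, -20, -22, -42]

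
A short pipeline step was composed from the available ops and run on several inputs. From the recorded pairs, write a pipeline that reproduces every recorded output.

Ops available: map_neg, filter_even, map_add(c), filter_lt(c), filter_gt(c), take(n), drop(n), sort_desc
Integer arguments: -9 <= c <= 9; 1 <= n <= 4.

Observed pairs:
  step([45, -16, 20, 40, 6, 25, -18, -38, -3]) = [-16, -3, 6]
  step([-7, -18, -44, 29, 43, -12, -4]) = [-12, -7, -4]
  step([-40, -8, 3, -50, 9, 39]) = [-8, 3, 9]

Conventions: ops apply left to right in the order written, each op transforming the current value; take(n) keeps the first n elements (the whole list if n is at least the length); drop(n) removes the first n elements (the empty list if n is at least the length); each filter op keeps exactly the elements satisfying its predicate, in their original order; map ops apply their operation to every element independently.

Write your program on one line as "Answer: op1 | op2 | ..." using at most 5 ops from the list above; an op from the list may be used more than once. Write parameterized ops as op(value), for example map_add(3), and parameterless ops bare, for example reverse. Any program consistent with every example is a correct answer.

map_neg | sort_desc | drop(2) | take(3) | map_neg

Check, running the answer program on each example:
  [45, -16, 20, 40, 6, 25, -18, -38, -3] -> [-45, 16, -20, -40, -6, -25, 18, 38, 3] -> [38, 18, 16, 3, -6, -20, -25, -40, -45] -> [16, 3, -6, -20, -25, -40, -45] -> [16, 3, -6] -> [-16, -3, 6]
  [-7, -18, -44, 29, 43, -12, -4] -> [7, 18, 44, -29, -43, 12, 4] -> [44, 18, 12, 7, 4, -29, -43] -> [12, 7, 4, -29, -43] -> [12, 7, 4] -> [-12, -7, -4]
  [-40, -8, 3, -50, 9, 39] -> [40, 8, -3, 50, -9, -39] -> [50, 40, 8, -3, -9, -39] -> [8, -3, -9, -39] -> [8, -3, -9] -> [-8, 3, 9]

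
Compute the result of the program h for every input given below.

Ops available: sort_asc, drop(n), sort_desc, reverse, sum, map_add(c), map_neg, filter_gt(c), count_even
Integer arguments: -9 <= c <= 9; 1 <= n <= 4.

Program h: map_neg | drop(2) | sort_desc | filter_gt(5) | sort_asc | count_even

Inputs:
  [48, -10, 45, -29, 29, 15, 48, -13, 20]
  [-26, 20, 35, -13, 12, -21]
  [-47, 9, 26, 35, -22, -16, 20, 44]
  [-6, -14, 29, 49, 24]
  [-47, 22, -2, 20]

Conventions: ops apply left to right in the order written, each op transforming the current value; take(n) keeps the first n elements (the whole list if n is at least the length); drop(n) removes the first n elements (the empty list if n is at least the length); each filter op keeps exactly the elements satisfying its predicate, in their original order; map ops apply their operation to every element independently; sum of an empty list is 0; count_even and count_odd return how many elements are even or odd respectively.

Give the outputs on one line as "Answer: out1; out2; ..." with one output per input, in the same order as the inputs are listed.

Execution, op by op:
  [48, -10, 45, -29, 29, 15, 48, -13, 20] -> [-48, 10, -45, 29, -29, -15, -48, 13, -20] -> [-45, 29, -29, -15, -48, 13, -20] -> [29, 13, -15, -20, -29, -45, -48] -> [29, 13] -> [13, 29] -> 0
  [-26, 20, 35, -13, 12, -21] -> [26, -20, -35, 13, -12, 21] -> [-35, 13, -12, 21] -> [21, 13, -12, -35] -> [21, 13] -> [13, 21] -> 0
  [-47, 9, 26, 35, -22, -16, 20, 44] -> [47, -9, -26, -35, 22, 16, -20, -44] -> [-26, -35, 22, 16, -20, -44] -> [22, 16, -20, -26, -35, -44] -> [22, 16] -> [16, 22] -> 2
  [-6, -14, 29, 49, 24] -> [6, 14, -29, -49, -24] -> [-29, -49, -24] -> [-24, -29, -49] -> [] -> [] -> 0
  [-47, 22, -2, 20] -> [47, -22, 2, -20] -> [2, -20] -> [2, -20] -> [] -> [] -> 0

0; 0; 2; 0; 0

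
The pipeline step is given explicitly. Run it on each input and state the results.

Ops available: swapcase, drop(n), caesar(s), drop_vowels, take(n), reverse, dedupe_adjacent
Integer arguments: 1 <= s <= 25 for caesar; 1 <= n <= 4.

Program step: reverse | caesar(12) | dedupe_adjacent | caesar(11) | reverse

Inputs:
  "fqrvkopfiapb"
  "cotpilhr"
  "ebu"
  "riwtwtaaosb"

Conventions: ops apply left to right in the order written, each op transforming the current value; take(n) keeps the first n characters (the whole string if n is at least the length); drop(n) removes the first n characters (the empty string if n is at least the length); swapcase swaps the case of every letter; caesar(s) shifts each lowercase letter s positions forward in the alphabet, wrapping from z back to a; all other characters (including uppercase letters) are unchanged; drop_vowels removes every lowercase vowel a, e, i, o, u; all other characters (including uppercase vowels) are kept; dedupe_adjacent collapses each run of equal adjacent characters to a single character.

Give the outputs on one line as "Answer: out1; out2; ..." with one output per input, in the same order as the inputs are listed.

Execution, op by op:
  "fqrvkopfiapb" -> "bpaifpokvrqf" -> "nbmurbawhdcr" -> "nbmurbawhdcr" -> "ymxfcmlhsonc" -> "cnoshlmcfxmy"
  "cotpilhr" -> "rhliptoc" -> "dtxubfao" -> "dtxubfao" -> "oeifmqlz" -> "zlqmfieo"
  "ebu" -> "ube" -> "gnq" -> "gnq" -> "ryb" -> "byr"
  "riwtwtaaosb" -> "bsoaatwtwir" -> "neammfifiud" -> "neamfifiud" -> "yplxqtqtfo" -> "oftqtqxlpy"

"cnoshlmcfxmy"; "zlqmfieo"; "byr"; "oftqtqxlpy"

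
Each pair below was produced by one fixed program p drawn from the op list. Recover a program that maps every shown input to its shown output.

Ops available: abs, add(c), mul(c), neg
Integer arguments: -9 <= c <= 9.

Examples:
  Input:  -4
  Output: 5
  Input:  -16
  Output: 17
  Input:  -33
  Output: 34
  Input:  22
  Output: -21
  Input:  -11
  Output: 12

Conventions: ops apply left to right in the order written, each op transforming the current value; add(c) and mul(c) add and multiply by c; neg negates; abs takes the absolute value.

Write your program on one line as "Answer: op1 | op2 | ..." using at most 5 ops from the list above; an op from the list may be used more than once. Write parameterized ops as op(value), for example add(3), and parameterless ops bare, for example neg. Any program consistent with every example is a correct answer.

neg | add(-6) | add(2) | add(5)

Check, running the answer program on each example:
  -4 -> 4 -> -2 -> 0 -> 5
  -16 -> 16 -> 10 -> 12 -> 17
  -33 -> 33 -> 27 -> 29 -> 34
  22 -> -22 -> -28 -> -26 -> -21
  -11 -> 11 -> 5 -> 7 -> 12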